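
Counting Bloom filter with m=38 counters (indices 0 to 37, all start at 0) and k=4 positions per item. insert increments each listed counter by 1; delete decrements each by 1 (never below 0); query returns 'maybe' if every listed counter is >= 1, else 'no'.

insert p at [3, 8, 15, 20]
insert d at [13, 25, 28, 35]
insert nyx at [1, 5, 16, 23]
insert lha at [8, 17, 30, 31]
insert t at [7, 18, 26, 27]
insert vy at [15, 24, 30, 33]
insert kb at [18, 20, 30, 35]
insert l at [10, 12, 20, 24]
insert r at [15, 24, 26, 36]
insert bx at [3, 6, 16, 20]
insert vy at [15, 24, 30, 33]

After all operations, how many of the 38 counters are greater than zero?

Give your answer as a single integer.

Answer: 25

Derivation:
Step 1: insert p at [3, 8, 15, 20] -> counters=[0,0,0,1,0,0,0,0,1,0,0,0,0,0,0,1,0,0,0,0,1,0,0,0,0,0,0,0,0,0,0,0,0,0,0,0,0,0]
Step 2: insert d at [13, 25, 28, 35] -> counters=[0,0,0,1,0,0,0,0,1,0,0,0,0,1,0,1,0,0,0,0,1,0,0,0,0,1,0,0,1,0,0,0,0,0,0,1,0,0]
Step 3: insert nyx at [1, 5, 16, 23] -> counters=[0,1,0,1,0,1,0,0,1,0,0,0,0,1,0,1,1,0,0,0,1,0,0,1,0,1,0,0,1,0,0,0,0,0,0,1,0,0]
Step 4: insert lha at [8, 17, 30, 31] -> counters=[0,1,0,1,0,1,0,0,2,0,0,0,0,1,0,1,1,1,0,0,1,0,0,1,0,1,0,0,1,0,1,1,0,0,0,1,0,0]
Step 5: insert t at [7, 18, 26, 27] -> counters=[0,1,0,1,0,1,0,1,2,0,0,0,0,1,0,1,1,1,1,0,1,0,0,1,0,1,1,1,1,0,1,1,0,0,0,1,0,0]
Step 6: insert vy at [15, 24, 30, 33] -> counters=[0,1,0,1,0,1,0,1,2,0,0,0,0,1,0,2,1,1,1,0,1,0,0,1,1,1,1,1,1,0,2,1,0,1,0,1,0,0]
Step 7: insert kb at [18, 20, 30, 35] -> counters=[0,1,0,1,0,1,0,1,2,0,0,0,0,1,0,2,1,1,2,0,2,0,0,1,1,1,1,1,1,0,3,1,0,1,0,2,0,0]
Step 8: insert l at [10, 12, 20, 24] -> counters=[0,1,0,1,0,1,0,1,2,0,1,0,1,1,0,2,1,1,2,0,3,0,0,1,2,1,1,1,1,0,3,1,0,1,0,2,0,0]
Step 9: insert r at [15, 24, 26, 36] -> counters=[0,1,0,1,0,1,0,1,2,0,1,0,1,1,0,3,1,1,2,0,3,0,0,1,3,1,2,1,1,0,3,1,0,1,0,2,1,0]
Step 10: insert bx at [3, 6, 16, 20] -> counters=[0,1,0,2,0,1,1,1,2,0,1,0,1,1,0,3,2,1,2,0,4,0,0,1,3,1,2,1,1,0,3,1,0,1,0,2,1,0]
Step 11: insert vy at [15, 24, 30, 33] -> counters=[0,1,0,2,0,1,1,1,2,0,1,0,1,1,0,4,2,1,2,0,4,0,0,1,4,1,2,1,1,0,4,1,0,2,0,2,1,0]
Final counters=[0,1,0,2,0,1,1,1,2,0,1,0,1,1,0,4,2,1,2,0,4,0,0,1,4,1,2,1,1,0,4,1,0,2,0,2,1,0] -> 25 nonzero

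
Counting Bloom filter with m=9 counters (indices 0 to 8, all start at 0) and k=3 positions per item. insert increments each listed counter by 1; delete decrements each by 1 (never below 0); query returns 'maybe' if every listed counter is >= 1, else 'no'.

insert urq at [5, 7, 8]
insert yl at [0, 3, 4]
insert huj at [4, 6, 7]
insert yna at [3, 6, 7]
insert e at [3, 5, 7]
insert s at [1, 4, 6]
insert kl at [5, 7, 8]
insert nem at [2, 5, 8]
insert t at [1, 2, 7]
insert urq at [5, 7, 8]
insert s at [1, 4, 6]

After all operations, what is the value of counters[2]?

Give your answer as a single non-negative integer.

Answer: 2

Derivation:
Step 1: insert urq at [5, 7, 8] -> counters=[0,0,0,0,0,1,0,1,1]
Step 2: insert yl at [0, 3, 4] -> counters=[1,0,0,1,1,1,0,1,1]
Step 3: insert huj at [4, 6, 7] -> counters=[1,0,0,1,2,1,1,2,1]
Step 4: insert yna at [3, 6, 7] -> counters=[1,0,0,2,2,1,2,3,1]
Step 5: insert e at [3, 5, 7] -> counters=[1,0,0,3,2,2,2,4,1]
Step 6: insert s at [1, 4, 6] -> counters=[1,1,0,3,3,2,3,4,1]
Step 7: insert kl at [5, 7, 8] -> counters=[1,1,0,3,3,3,3,5,2]
Step 8: insert nem at [2, 5, 8] -> counters=[1,1,1,3,3,4,3,5,3]
Step 9: insert t at [1, 2, 7] -> counters=[1,2,2,3,3,4,3,6,3]
Step 10: insert urq at [5, 7, 8] -> counters=[1,2,2,3,3,5,3,7,4]
Step 11: insert s at [1, 4, 6] -> counters=[1,3,2,3,4,5,4,7,4]
Final counters=[1,3,2,3,4,5,4,7,4] -> counters[2]=2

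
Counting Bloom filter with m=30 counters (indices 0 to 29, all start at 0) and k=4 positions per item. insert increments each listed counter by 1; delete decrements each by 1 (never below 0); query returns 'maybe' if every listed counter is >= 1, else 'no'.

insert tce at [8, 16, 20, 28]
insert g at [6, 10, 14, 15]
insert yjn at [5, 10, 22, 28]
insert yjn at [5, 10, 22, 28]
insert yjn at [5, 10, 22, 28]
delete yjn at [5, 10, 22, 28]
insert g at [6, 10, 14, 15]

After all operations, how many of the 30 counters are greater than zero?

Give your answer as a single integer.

Step 1: insert tce at [8, 16, 20, 28] -> counters=[0,0,0,0,0,0,0,0,1,0,0,0,0,0,0,0,1,0,0,0,1,0,0,0,0,0,0,0,1,0]
Step 2: insert g at [6, 10, 14, 15] -> counters=[0,0,0,0,0,0,1,0,1,0,1,0,0,0,1,1,1,0,0,0,1,0,0,0,0,0,0,0,1,0]
Step 3: insert yjn at [5, 10, 22, 28] -> counters=[0,0,0,0,0,1,1,0,1,0,2,0,0,0,1,1,1,0,0,0,1,0,1,0,0,0,0,0,2,0]
Step 4: insert yjn at [5, 10, 22, 28] -> counters=[0,0,0,0,0,2,1,0,1,0,3,0,0,0,1,1,1,0,0,0,1,0,2,0,0,0,0,0,3,0]
Step 5: insert yjn at [5, 10, 22, 28] -> counters=[0,0,0,0,0,3,1,0,1,0,4,0,0,0,1,1,1,0,0,0,1,0,3,0,0,0,0,0,4,0]
Step 6: delete yjn at [5, 10, 22, 28] -> counters=[0,0,0,0,0,2,1,0,1,0,3,0,0,0,1,1,1,0,0,0,1,0,2,0,0,0,0,0,3,0]
Step 7: insert g at [6, 10, 14, 15] -> counters=[0,0,0,0,0,2,2,0,1,0,4,0,0,0,2,2,1,0,0,0,1,0,2,0,0,0,0,0,3,0]
Final counters=[0,0,0,0,0,2,2,0,1,0,4,0,0,0,2,2,1,0,0,0,1,0,2,0,0,0,0,0,3,0] -> 10 nonzero

Answer: 10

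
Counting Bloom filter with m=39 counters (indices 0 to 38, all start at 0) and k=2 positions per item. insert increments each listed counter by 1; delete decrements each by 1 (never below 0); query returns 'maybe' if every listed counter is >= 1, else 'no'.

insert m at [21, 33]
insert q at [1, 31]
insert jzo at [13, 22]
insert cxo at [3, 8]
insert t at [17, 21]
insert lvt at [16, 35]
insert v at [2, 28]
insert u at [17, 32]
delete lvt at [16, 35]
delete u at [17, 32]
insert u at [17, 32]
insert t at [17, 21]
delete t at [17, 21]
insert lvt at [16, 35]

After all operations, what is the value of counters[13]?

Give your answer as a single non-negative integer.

Step 1: insert m at [21, 33] -> counters=[0,0,0,0,0,0,0,0,0,0,0,0,0,0,0,0,0,0,0,0,0,1,0,0,0,0,0,0,0,0,0,0,0,1,0,0,0,0,0]
Step 2: insert q at [1, 31] -> counters=[0,1,0,0,0,0,0,0,0,0,0,0,0,0,0,0,0,0,0,0,0,1,0,0,0,0,0,0,0,0,0,1,0,1,0,0,0,0,0]
Step 3: insert jzo at [13, 22] -> counters=[0,1,0,0,0,0,0,0,0,0,0,0,0,1,0,0,0,0,0,0,0,1,1,0,0,0,0,0,0,0,0,1,0,1,0,0,0,0,0]
Step 4: insert cxo at [3, 8] -> counters=[0,1,0,1,0,0,0,0,1,0,0,0,0,1,0,0,0,0,0,0,0,1,1,0,0,0,0,0,0,0,0,1,0,1,0,0,0,0,0]
Step 5: insert t at [17, 21] -> counters=[0,1,0,1,0,0,0,0,1,0,0,0,0,1,0,0,0,1,0,0,0,2,1,0,0,0,0,0,0,0,0,1,0,1,0,0,0,0,0]
Step 6: insert lvt at [16, 35] -> counters=[0,1,0,1,0,0,0,0,1,0,0,0,0,1,0,0,1,1,0,0,0,2,1,0,0,0,0,0,0,0,0,1,0,1,0,1,0,0,0]
Step 7: insert v at [2, 28] -> counters=[0,1,1,1,0,0,0,0,1,0,0,0,0,1,0,0,1,1,0,0,0,2,1,0,0,0,0,0,1,0,0,1,0,1,0,1,0,0,0]
Step 8: insert u at [17, 32] -> counters=[0,1,1,1,0,0,0,0,1,0,0,0,0,1,0,0,1,2,0,0,0,2,1,0,0,0,0,0,1,0,0,1,1,1,0,1,0,0,0]
Step 9: delete lvt at [16, 35] -> counters=[0,1,1,1,0,0,0,0,1,0,0,0,0,1,0,0,0,2,0,0,0,2,1,0,0,0,0,0,1,0,0,1,1,1,0,0,0,0,0]
Step 10: delete u at [17, 32] -> counters=[0,1,1,1,0,0,0,0,1,0,0,0,0,1,0,0,0,1,0,0,0,2,1,0,0,0,0,0,1,0,0,1,0,1,0,0,0,0,0]
Step 11: insert u at [17, 32] -> counters=[0,1,1,1,0,0,0,0,1,0,0,0,0,1,0,0,0,2,0,0,0,2,1,0,0,0,0,0,1,0,0,1,1,1,0,0,0,0,0]
Step 12: insert t at [17, 21] -> counters=[0,1,1,1,0,0,0,0,1,0,0,0,0,1,0,0,0,3,0,0,0,3,1,0,0,0,0,0,1,0,0,1,1,1,0,0,0,0,0]
Step 13: delete t at [17, 21] -> counters=[0,1,1,1,0,0,0,0,1,0,0,0,0,1,0,0,0,2,0,0,0,2,1,0,0,0,0,0,1,0,0,1,1,1,0,0,0,0,0]
Step 14: insert lvt at [16, 35] -> counters=[0,1,1,1,0,0,0,0,1,0,0,0,0,1,0,0,1,2,0,0,0,2,1,0,0,0,0,0,1,0,0,1,1,1,0,1,0,0,0]
Final counters=[0,1,1,1,0,0,0,0,1,0,0,0,0,1,0,0,1,2,0,0,0,2,1,0,0,0,0,0,1,0,0,1,1,1,0,1,0,0,0] -> counters[13]=1

Answer: 1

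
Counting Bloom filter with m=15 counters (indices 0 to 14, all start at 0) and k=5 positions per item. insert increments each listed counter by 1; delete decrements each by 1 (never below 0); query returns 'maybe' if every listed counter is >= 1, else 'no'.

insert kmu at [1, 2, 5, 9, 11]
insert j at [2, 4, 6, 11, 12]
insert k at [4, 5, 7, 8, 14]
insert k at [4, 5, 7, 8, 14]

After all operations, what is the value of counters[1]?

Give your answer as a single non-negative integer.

Step 1: insert kmu at [1, 2, 5, 9, 11] -> counters=[0,1,1,0,0,1,0,0,0,1,0,1,0,0,0]
Step 2: insert j at [2, 4, 6, 11, 12] -> counters=[0,1,2,0,1,1,1,0,0,1,0,2,1,0,0]
Step 3: insert k at [4, 5, 7, 8, 14] -> counters=[0,1,2,0,2,2,1,1,1,1,0,2,1,0,1]
Step 4: insert k at [4, 5, 7, 8, 14] -> counters=[0,1,2,0,3,3,1,2,2,1,0,2,1,0,2]
Final counters=[0,1,2,0,3,3,1,2,2,1,0,2,1,0,2] -> counters[1]=1

Answer: 1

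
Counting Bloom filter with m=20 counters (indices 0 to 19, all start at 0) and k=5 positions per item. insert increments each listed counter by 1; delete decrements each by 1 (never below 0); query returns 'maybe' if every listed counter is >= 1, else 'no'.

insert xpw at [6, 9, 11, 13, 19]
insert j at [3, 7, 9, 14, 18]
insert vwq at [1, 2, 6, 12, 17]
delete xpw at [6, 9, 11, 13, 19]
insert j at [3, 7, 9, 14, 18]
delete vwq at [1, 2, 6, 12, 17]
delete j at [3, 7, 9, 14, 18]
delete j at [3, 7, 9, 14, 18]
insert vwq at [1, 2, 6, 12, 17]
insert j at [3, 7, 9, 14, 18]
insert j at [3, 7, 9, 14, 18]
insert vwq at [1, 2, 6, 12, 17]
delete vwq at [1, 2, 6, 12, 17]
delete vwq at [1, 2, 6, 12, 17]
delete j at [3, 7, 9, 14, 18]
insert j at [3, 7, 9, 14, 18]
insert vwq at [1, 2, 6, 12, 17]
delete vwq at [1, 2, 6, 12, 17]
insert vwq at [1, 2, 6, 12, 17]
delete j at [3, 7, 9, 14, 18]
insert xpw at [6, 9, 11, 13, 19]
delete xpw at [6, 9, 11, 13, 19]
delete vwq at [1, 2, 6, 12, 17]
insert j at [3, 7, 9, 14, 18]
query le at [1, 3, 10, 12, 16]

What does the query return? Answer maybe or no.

Step 1: insert xpw at [6, 9, 11, 13, 19] -> counters=[0,0,0,0,0,0,1,0,0,1,0,1,0,1,0,0,0,0,0,1]
Step 2: insert j at [3, 7, 9, 14, 18] -> counters=[0,0,0,1,0,0,1,1,0,2,0,1,0,1,1,0,0,0,1,1]
Step 3: insert vwq at [1, 2, 6, 12, 17] -> counters=[0,1,1,1,0,0,2,1,0,2,0,1,1,1,1,0,0,1,1,1]
Step 4: delete xpw at [6, 9, 11, 13, 19] -> counters=[0,1,1,1,0,0,1,1,0,1,0,0,1,0,1,0,0,1,1,0]
Step 5: insert j at [3, 7, 9, 14, 18] -> counters=[0,1,1,2,0,0,1,2,0,2,0,0,1,0,2,0,0,1,2,0]
Step 6: delete vwq at [1, 2, 6, 12, 17] -> counters=[0,0,0,2,0,0,0,2,0,2,0,0,0,0,2,0,0,0,2,0]
Step 7: delete j at [3, 7, 9, 14, 18] -> counters=[0,0,0,1,0,0,0,1,0,1,0,0,0,0,1,0,0,0,1,0]
Step 8: delete j at [3, 7, 9, 14, 18] -> counters=[0,0,0,0,0,0,0,0,0,0,0,0,0,0,0,0,0,0,0,0]
Step 9: insert vwq at [1, 2, 6, 12, 17] -> counters=[0,1,1,0,0,0,1,0,0,0,0,0,1,0,0,0,0,1,0,0]
Step 10: insert j at [3, 7, 9, 14, 18] -> counters=[0,1,1,1,0,0,1,1,0,1,0,0,1,0,1,0,0,1,1,0]
Step 11: insert j at [3, 7, 9, 14, 18] -> counters=[0,1,1,2,0,0,1,2,0,2,0,0,1,0,2,0,0,1,2,0]
Step 12: insert vwq at [1, 2, 6, 12, 17] -> counters=[0,2,2,2,0,0,2,2,0,2,0,0,2,0,2,0,0,2,2,0]
Step 13: delete vwq at [1, 2, 6, 12, 17] -> counters=[0,1,1,2,0,0,1,2,0,2,0,0,1,0,2,0,0,1,2,0]
Step 14: delete vwq at [1, 2, 6, 12, 17] -> counters=[0,0,0,2,0,0,0,2,0,2,0,0,0,0,2,0,0,0,2,0]
Step 15: delete j at [3, 7, 9, 14, 18] -> counters=[0,0,0,1,0,0,0,1,0,1,0,0,0,0,1,0,0,0,1,0]
Step 16: insert j at [3, 7, 9, 14, 18] -> counters=[0,0,0,2,0,0,0,2,0,2,0,0,0,0,2,0,0,0,2,0]
Step 17: insert vwq at [1, 2, 6, 12, 17] -> counters=[0,1,1,2,0,0,1,2,0,2,0,0,1,0,2,0,0,1,2,0]
Step 18: delete vwq at [1, 2, 6, 12, 17] -> counters=[0,0,0,2,0,0,0,2,0,2,0,0,0,0,2,0,0,0,2,0]
Step 19: insert vwq at [1, 2, 6, 12, 17] -> counters=[0,1,1,2,0,0,1,2,0,2,0,0,1,0,2,0,0,1,2,0]
Step 20: delete j at [3, 7, 9, 14, 18] -> counters=[0,1,1,1,0,0,1,1,0,1,0,0,1,0,1,0,0,1,1,0]
Step 21: insert xpw at [6, 9, 11, 13, 19] -> counters=[0,1,1,1,0,0,2,1,0,2,0,1,1,1,1,0,0,1,1,1]
Step 22: delete xpw at [6, 9, 11, 13, 19] -> counters=[0,1,1,1,0,0,1,1,0,1,0,0,1,0,1,0,0,1,1,0]
Step 23: delete vwq at [1, 2, 6, 12, 17] -> counters=[0,0,0,1,0,0,0,1,0,1,0,0,0,0,1,0,0,0,1,0]
Step 24: insert j at [3, 7, 9, 14, 18] -> counters=[0,0,0,2,0,0,0,2,0,2,0,0,0,0,2,0,0,0,2,0]
Query le: check counters[1]=0 counters[3]=2 counters[10]=0 counters[12]=0 counters[16]=0 -> no

Answer: no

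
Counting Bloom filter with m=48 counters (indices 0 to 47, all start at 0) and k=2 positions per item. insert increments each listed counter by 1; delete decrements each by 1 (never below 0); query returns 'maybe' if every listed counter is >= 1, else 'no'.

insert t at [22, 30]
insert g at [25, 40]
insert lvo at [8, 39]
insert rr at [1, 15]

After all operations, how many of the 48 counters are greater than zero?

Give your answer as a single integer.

Answer: 8

Derivation:
Step 1: insert t at [22, 30] -> counters=[0,0,0,0,0,0,0,0,0,0,0,0,0,0,0,0,0,0,0,0,0,0,1,0,0,0,0,0,0,0,1,0,0,0,0,0,0,0,0,0,0,0,0,0,0,0,0,0]
Step 2: insert g at [25, 40] -> counters=[0,0,0,0,0,0,0,0,0,0,0,0,0,0,0,0,0,0,0,0,0,0,1,0,0,1,0,0,0,0,1,0,0,0,0,0,0,0,0,0,1,0,0,0,0,0,0,0]
Step 3: insert lvo at [8, 39] -> counters=[0,0,0,0,0,0,0,0,1,0,0,0,0,0,0,0,0,0,0,0,0,0,1,0,0,1,0,0,0,0,1,0,0,0,0,0,0,0,0,1,1,0,0,0,0,0,0,0]
Step 4: insert rr at [1, 15] -> counters=[0,1,0,0,0,0,0,0,1,0,0,0,0,0,0,1,0,0,0,0,0,0,1,0,0,1,0,0,0,0,1,0,0,0,0,0,0,0,0,1,1,0,0,0,0,0,0,0]
Final counters=[0,1,0,0,0,0,0,0,1,0,0,0,0,0,0,1,0,0,0,0,0,0,1,0,0,1,0,0,0,0,1,0,0,0,0,0,0,0,0,1,1,0,0,0,0,0,0,0] -> 8 nonzero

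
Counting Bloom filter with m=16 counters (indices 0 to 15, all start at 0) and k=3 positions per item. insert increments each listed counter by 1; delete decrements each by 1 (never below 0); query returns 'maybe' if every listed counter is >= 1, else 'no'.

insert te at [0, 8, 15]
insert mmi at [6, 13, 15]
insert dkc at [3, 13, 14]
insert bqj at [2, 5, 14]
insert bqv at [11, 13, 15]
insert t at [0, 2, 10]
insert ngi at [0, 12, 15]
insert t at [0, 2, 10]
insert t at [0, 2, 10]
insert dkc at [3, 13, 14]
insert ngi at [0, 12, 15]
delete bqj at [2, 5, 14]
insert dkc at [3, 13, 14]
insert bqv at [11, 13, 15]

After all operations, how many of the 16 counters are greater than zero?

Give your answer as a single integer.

Step 1: insert te at [0, 8, 15] -> counters=[1,0,0,0,0,0,0,0,1,0,0,0,0,0,0,1]
Step 2: insert mmi at [6, 13, 15] -> counters=[1,0,0,0,0,0,1,0,1,0,0,0,0,1,0,2]
Step 3: insert dkc at [3, 13, 14] -> counters=[1,0,0,1,0,0,1,0,1,0,0,0,0,2,1,2]
Step 4: insert bqj at [2, 5, 14] -> counters=[1,0,1,1,0,1,1,0,1,0,0,0,0,2,2,2]
Step 5: insert bqv at [11, 13, 15] -> counters=[1,0,1,1,0,1,1,0,1,0,0,1,0,3,2,3]
Step 6: insert t at [0, 2, 10] -> counters=[2,0,2,1,0,1,1,0,1,0,1,1,0,3,2,3]
Step 7: insert ngi at [0, 12, 15] -> counters=[3,0,2,1,0,1,1,0,1,0,1,1,1,3,2,4]
Step 8: insert t at [0, 2, 10] -> counters=[4,0,3,1,0,1,1,0,1,0,2,1,1,3,2,4]
Step 9: insert t at [0, 2, 10] -> counters=[5,0,4,1,0,1,1,0,1,0,3,1,1,3,2,4]
Step 10: insert dkc at [3, 13, 14] -> counters=[5,0,4,2,0,1,1,0,1,0,3,1,1,4,3,4]
Step 11: insert ngi at [0, 12, 15] -> counters=[6,0,4,2,0,1,1,0,1,0,3,1,2,4,3,5]
Step 12: delete bqj at [2, 5, 14] -> counters=[6,0,3,2,0,0,1,0,1,0,3,1,2,4,2,5]
Step 13: insert dkc at [3, 13, 14] -> counters=[6,0,3,3,0,0,1,0,1,0,3,1,2,5,3,5]
Step 14: insert bqv at [11, 13, 15] -> counters=[6,0,3,3,0,0,1,0,1,0,3,2,2,6,3,6]
Final counters=[6,0,3,3,0,0,1,0,1,0,3,2,2,6,3,6] -> 11 nonzero

Answer: 11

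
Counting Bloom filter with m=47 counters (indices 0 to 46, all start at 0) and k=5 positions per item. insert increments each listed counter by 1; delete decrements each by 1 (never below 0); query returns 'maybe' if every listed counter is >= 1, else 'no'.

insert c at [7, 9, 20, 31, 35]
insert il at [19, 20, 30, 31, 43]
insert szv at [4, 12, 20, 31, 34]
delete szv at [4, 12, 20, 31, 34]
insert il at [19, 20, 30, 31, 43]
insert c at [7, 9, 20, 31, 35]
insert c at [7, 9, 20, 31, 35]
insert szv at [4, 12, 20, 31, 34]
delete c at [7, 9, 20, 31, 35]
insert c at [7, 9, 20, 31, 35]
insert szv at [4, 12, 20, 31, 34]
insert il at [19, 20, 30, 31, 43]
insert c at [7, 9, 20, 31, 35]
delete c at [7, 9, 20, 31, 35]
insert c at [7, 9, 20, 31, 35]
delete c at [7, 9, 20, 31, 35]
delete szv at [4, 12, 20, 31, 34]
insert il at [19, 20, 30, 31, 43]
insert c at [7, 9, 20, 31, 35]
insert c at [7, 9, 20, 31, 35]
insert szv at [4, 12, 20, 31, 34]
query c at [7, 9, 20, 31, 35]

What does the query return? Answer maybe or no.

Step 1: insert c at [7, 9, 20, 31, 35] -> counters=[0,0,0,0,0,0,0,1,0,1,0,0,0,0,0,0,0,0,0,0,1,0,0,0,0,0,0,0,0,0,0,1,0,0,0,1,0,0,0,0,0,0,0,0,0,0,0]
Step 2: insert il at [19, 20, 30, 31, 43] -> counters=[0,0,0,0,0,0,0,1,0,1,0,0,0,0,0,0,0,0,0,1,2,0,0,0,0,0,0,0,0,0,1,2,0,0,0,1,0,0,0,0,0,0,0,1,0,0,0]
Step 3: insert szv at [4, 12, 20, 31, 34] -> counters=[0,0,0,0,1,0,0,1,0,1,0,0,1,0,0,0,0,0,0,1,3,0,0,0,0,0,0,0,0,0,1,3,0,0,1,1,0,0,0,0,0,0,0,1,0,0,0]
Step 4: delete szv at [4, 12, 20, 31, 34] -> counters=[0,0,0,0,0,0,0,1,0,1,0,0,0,0,0,0,0,0,0,1,2,0,0,0,0,0,0,0,0,0,1,2,0,0,0,1,0,0,0,0,0,0,0,1,0,0,0]
Step 5: insert il at [19, 20, 30, 31, 43] -> counters=[0,0,0,0,0,0,0,1,0,1,0,0,0,0,0,0,0,0,0,2,3,0,0,0,0,0,0,0,0,0,2,3,0,0,0,1,0,0,0,0,0,0,0,2,0,0,0]
Step 6: insert c at [7, 9, 20, 31, 35] -> counters=[0,0,0,0,0,0,0,2,0,2,0,0,0,0,0,0,0,0,0,2,4,0,0,0,0,0,0,0,0,0,2,4,0,0,0,2,0,0,0,0,0,0,0,2,0,0,0]
Step 7: insert c at [7, 9, 20, 31, 35] -> counters=[0,0,0,0,0,0,0,3,0,3,0,0,0,0,0,0,0,0,0,2,5,0,0,0,0,0,0,0,0,0,2,5,0,0,0,3,0,0,0,0,0,0,0,2,0,0,0]
Step 8: insert szv at [4, 12, 20, 31, 34] -> counters=[0,0,0,0,1,0,0,3,0,3,0,0,1,0,0,0,0,0,0,2,6,0,0,0,0,0,0,0,0,0,2,6,0,0,1,3,0,0,0,0,0,0,0,2,0,0,0]
Step 9: delete c at [7, 9, 20, 31, 35] -> counters=[0,0,0,0,1,0,0,2,0,2,0,0,1,0,0,0,0,0,0,2,5,0,0,0,0,0,0,0,0,0,2,5,0,0,1,2,0,0,0,0,0,0,0,2,0,0,0]
Step 10: insert c at [7, 9, 20, 31, 35] -> counters=[0,0,0,0,1,0,0,3,0,3,0,0,1,0,0,0,0,0,0,2,6,0,0,0,0,0,0,0,0,0,2,6,0,0,1,3,0,0,0,0,0,0,0,2,0,0,0]
Step 11: insert szv at [4, 12, 20, 31, 34] -> counters=[0,0,0,0,2,0,0,3,0,3,0,0,2,0,0,0,0,0,0,2,7,0,0,0,0,0,0,0,0,0,2,7,0,0,2,3,0,0,0,0,0,0,0,2,0,0,0]
Step 12: insert il at [19, 20, 30, 31, 43] -> counters=[0,0,0,0,2,0,0,3,0,3,0,0,2,0,0,0,0,0,0,3,8,0,0,0,0,0,0,0,0,0,3,8,0,0,2,3,0,0,0,0,0,0,0,3,0,0,0]
Step 13: insert c at [7, 9, 20, 31, 35] -> counters=[0,0,0,0,2,0,0,4,0,4,0,0,2,0,0,0,0,0,0,3,9,0,0,0,0,0,0,0,0,0,3,9,0,0,2,4,0,0,0,0,0,0,0,3,0,0,0]
Step 14: delete c at [7, 9, 20, 31, 35] -> counters=[0,0,0,0,2,0,0,3,0,3,0,0,2,0,0,0,0,0,0,3,8,0,0,0,0,0,0,0,0,0,3,8,0,0,2,3,0,0,0,0,0,0,0,3,0,0,0]
Step 15: insert c at [7, 9, 20, 31, 35] -> counters=[0,0,0,0,2,0,0,4,0,4,0,0,2,0,0,0,0,0,0,3,9,0,0,0,0,0,0,0,0,0,3,9,0,0,2,4,0,0,0,0,0,0,0,3,0,0,0]
Step 16: delete c at [7, 9, 20, 31, 35] -> counters=[0,0,0,0,2,0,0,3,0,3,0,0,2,0,0,0,0,0,0,3,8,0,0,0,0,0,0,0,0,0,3,8,0,0,2,3,0,0,0,0,0,0,0,3,0,0,0]
Step 17: delete szv at [4, 12, 20, 31, 34] -> counters=[0,0,0,0,1,0,0,3,0,3,0,0,1,0,0,0,0,0,0,3,7,0,0,0,0,0,0,0,0,0,3,7,0,0,1,3,0,0,0,0,0,0,0,3,0,0,0]
Step 18: insert il at [19, 20, 30, 31, 43] -> counters=[0,0,0,0,1,0,0,3,0,3,0,0,1,0,0,0,0,0,0,4,8,0,0,0,0,0,0,0,0,0,4,8,0,0,1,3,0,0,0,0,0,0,0,4,0,0,0]
Step 19: insert c at [7, 9, 20, 31, 35] -> counters=[0,0,0,0,1,0,0,4,0,4,0,0,1,0,0,0,0,0,0,4,9,0,0,0,0,0,0,0,0,0,4,9,0,0,1,4,0,0,0,0,0,0,0,4,0,0,0]
Step 20: insert c at [7, 9, 20, 31, 35] -> counters=[0,0,0,0,1,0,0,5,0,5,0,0,1,0,0,0,0,0,0,4,10,0,0,0,0,0,0,0,0,0,4,10,0,0,1,5,0,0,0,0,0,0,0,4,0,0,0]
Step 21: insert szv at [4, 12, 20, 31, 34] -> counters=[0,0,0,0,2,0,0,5,0,5,0,0,2,0,0,0,0,0,0,4,11,0,0,0,0,0,0,0,0,0,4,11,0,0,2,5,0,0,0,0,0,0,0,4,0,0,0]
Query c: check counters[7]=5 counters[9]=5 counters[20]=11 counters[31]=11 counters[35]=5 -> maybe

Answer: maybe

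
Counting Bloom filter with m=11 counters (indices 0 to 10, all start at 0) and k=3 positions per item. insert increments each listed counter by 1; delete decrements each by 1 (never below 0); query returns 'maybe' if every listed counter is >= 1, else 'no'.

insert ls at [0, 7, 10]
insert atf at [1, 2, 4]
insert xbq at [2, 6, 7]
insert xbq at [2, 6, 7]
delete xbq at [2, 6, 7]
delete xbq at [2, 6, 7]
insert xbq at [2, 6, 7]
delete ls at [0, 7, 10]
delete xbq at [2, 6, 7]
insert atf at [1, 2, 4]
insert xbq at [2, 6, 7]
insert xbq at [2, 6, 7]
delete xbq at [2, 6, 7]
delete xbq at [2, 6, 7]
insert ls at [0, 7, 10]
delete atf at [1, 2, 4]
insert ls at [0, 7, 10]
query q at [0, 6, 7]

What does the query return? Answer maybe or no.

Step 1: insert ls at [0, 7, 10] -> counters=[1,0,0,0,0,0,0,1,0,0,1]
Step 2: insert atf at [1, 2, 4] -> counters=[1,1,1,0,1,0,0,1,0,0,1]
Step 3: insert xbq at [2, 6, 7] -> counters=[1,1,2,0,1,0,1,2,0,0,1]
Step 4: insert xbq at [2, 6, 7] -> counters=[1,1,3,0,1,0,2,3,0,0,1]
Step 5: delete xbq at [2, 6, 7] -> counters=[1,1,2,0,1,0,1,2,0,0,1]
Step 6: delete xbq at [2, 6, 7] -> counters=[1,1,1,0,1,0,0,1,0,0,1]
Step 7: insert xbq at [2, 6, 7] -> counters=[1,1,2,0,1,0,1,2,0,0,1]
Step 8: delete ls at [0, 7, 10] -> counters=[0,1,2,0,1,0,1,1,0,0,0]
Step 9: delete xbq at [2, 6, 7] -> counters=[0,1,1,0,1,0,0,0,0,0,0]
Step 10: insert atf at [1, 2, 4] -> counters=[0,2,2,0,2,0,0,0,0,0,0]
Step 11: insert xbq at [2, 6, 7] -> counters=[0,2,3,0,2,0,1,1,0,0,0]
Step 12: insert xbq at [2, 6, 7] -> counters=[0,2,4,0,2,0,2,2,0,0,0]
Step 13: delete xbq at [2, 6, 7] -> counters=[0,2,3,0,2,0,1,1,0,0,0]
Step 14: delete xbq at [2, 6, 7] -> counters=[0,2,2,0,2,0,0,0,0,0,0]
Step 15: insert ls at [0, 7, 10] -> counters=[1,2,2,0,2,0,0,1,0,0,1]
Step 16: delete atf at [1, 2, 4] -> counters=[1,1,1,0,1,0,0,1,0,0,1]
Step 17: insert ls at [0, 7, 10] -> counters=[2,1,1,0,1,0,0,2,0,0,2]
Query q: check counters[0]=2 counters[6]=0 counters[7]=2 -> no

Answer: no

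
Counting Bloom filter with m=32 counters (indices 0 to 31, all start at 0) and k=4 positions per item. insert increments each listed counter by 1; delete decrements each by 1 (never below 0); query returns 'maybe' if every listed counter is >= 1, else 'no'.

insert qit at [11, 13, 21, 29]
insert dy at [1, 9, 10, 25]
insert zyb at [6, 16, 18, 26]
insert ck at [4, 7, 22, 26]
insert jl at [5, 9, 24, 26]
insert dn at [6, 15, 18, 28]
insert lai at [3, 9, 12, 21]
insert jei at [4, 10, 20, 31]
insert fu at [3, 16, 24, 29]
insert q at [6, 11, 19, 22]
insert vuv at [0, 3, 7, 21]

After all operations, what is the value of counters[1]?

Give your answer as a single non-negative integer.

Answer: 1

Derivation:
Step 1: insert qit at [11, 13, 21, 29] -> counters=[0,0,0,0,0,0,0,0,0,0,0,1,0,1,0,0,0,0,0,0,0,1,0,0,0,0,0,0,0,1,0,0]
Step 2: insert dy at [1, 9, 10, 25] -> counters=[0,1,0,0,0,0,0,0,0,1,1,1,0,1,0,0,0,0,0,0,0,1,0,0,0,1,0,0,0,1,0,0]
Step 3: insert zyb at [6, 16, 18, 26] -> counters=[0,1,0,0,0,0,1,0,0,1,1,1,0,1,0,0,1,0,1,0,0,1,0,0,0,1,1,0,0,1,0,0]
Step 4: insert ck at [4, 7, 22, 26] -> counters=[0,1,0,0,1,0,1,1,0,1,1,1,0,1,0,0,1,0,1,0,0,1,1,0,0,1,2,0,0,1,0,0]
Step 5: insert jl at [5, 9, 24, 26] -> counters=[0,1,0,0,1,1,1,1,0,2,1,1,0,1,0,0,1,0,1,0,0,1,1,0,1,1,3,0,0,1,0,0]
Step 6: insert dn at [6, 15, 18, 28] -> counters=[0,1,0,0,1,1,2,1,0,2,1,1,0,1,0,1,1,0,2,0,0,1,1,0,1,1,3,0,1,1,0,0]
Step 7: insert lai at [3, 9, 12, 21] -> counters=[0,1,0,1,1,1,2,1,0,3,1,1,1,1,0,1,1,0,2,0,0,2,1,0,1,1,3,0,1,1,0,0]
Step 8: insert jei at [4, 10, 20, 31] -> counters=[0,1,0,1,2,1,2,1,0,3,2,1,1,1,0,1,1,0,2,0,1,2,1,0,1,1,3,0,1,1,0,1]
Step 9: insert fu at [3, 16, 24, 29] -> counters=[0,1,0,2,2,1,2,1,0,3,2,1,1,1,0,1,2,0,2,0,1,2,1,0,2,1,3,0,1,2,0,1]
Step 10: insert q at [6, 11, 19, 22] -> counters=[0,1,0,2,2,1,3,1,0,3,2,2,1,1,0,1,2,0,2,1,1,2,2,0,2,1,3,0,1,2,0,1]
Step 11: insert vuv at [0, 3, 7, 21] -> counters=[1,1,0,3,2,1,3,2,0,3,2,2,1,1,0,1,2,0,2,1,1,3,2,0,2,1,3,0,1,2,0,1]
Final counters=[1,1,0,3,2,1,3,2,0,3,2,2,1,1,0,1,2,0,2,1,1,3,2,0,2,1,3,0,1,2,0,1] -> counters[1]=1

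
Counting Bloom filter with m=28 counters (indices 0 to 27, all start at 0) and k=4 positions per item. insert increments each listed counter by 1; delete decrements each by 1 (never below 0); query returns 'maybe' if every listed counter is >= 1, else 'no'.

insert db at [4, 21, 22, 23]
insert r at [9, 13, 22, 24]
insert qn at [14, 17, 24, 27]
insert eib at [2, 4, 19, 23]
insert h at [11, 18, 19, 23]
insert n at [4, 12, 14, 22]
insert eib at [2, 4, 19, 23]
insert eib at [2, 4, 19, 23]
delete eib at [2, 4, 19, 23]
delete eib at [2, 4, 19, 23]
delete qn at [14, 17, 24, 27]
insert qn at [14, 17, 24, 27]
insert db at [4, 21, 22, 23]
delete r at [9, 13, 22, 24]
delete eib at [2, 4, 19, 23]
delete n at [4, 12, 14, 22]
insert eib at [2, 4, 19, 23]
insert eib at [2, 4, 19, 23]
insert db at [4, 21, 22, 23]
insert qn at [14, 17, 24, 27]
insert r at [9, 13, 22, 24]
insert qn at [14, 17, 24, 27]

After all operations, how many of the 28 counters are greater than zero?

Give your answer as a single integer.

Answer: 14

Derivation:
Step 1: insert db at [4, 21, 22, 23] -> counters=[0,0,0,0,1,0,0,0,0,0,0,0,0,0,0,0,0,0,0,0,0,1,1,1,0,0,0,0]
Step 2: insert r at [9, 13, 22, 24] -> counters=[0,0,0,0,1,0,0,0,0,1,0,0,0,1,0,0,0,0,0,0,0,1,2,1,1,0,0,0]
Step 3: insert qn at [14, 17, 24, 27] -> counters=[0,0,0,0,1,0,0,0,0,1,0,0,0,1,1,0,0,1,0,0,0,1,2,1,2,0,0,1]
Step 4: insert eib at [2, 4, 19, 23] -> counters=[0,0,1,0,2,0,0,0,0,1,0,0,0,1,1,0,0,1,0,1,0,1,2,2,2,0,0,1]
Step 5: insert h at [11, 18, 19, 23] -> counters=[0,0,1,0,2,0,0,0,0,1,0,1,0,1,1,0,0,1,1,2,0,1,2,3,2,0,0,1]
Step 6: insert n at [4, 12, 14, 22] -> counters=[0,0,1,0,3,0,0,0,0,1,0,1,1,1,2,0,0,1,1,2,0,1,3,3,2,0,0,1]
Step 7: insert eib at [2, 4, 19, 23] -> counters=[0,0,2,0,4,0,0,0,0,1,0,1,1,1,2,0,0,1,1,3,0,1,3,4,2,0,0,1]
Step 8: insert eib at [2, 4, 19, 23] -> counters=[0,0,3,0,5,0,0,0,0,1,0,1,1,1,2,0,0,1,1,4,0,1,3,5,2,0,0,1]
Step 9: delete eib at [2, 4, 19, 23] -> counters=[0,0,2,0,4,0,0,0,0,1,0,1,1,1,2,0,0,1,1,3,0,1,3,4,2,0,0,1]
Step 10: delete eib at [2, 4, 19, 23] -> counters=[0,0,1,0,3,0,0,0,0,1,0,1,1,1,2,0,0,1,1,2,0,1,3,3,2,0,0,1]
Step 11: delete qn at [14, 17, 24, 27] -> counters=[0,0,1,0,3,0,0,0,0,1,0,1,1,1,1,0,0,0,1,2,0,1,3,3,1,0,0,0]
Step 12: insert qn at [14, 17, 24, 27] -> counters=[0,0,1,0,3,0,0,0,0,1,0,1,1,1,2,0,0,1,1,2,0,1,3,3,2,0,0,1]
Step 13: insert db at [4, 21, 22, 23] -> counters=[0,0,1,0,4,0,0,0,0,1,0,1,1,1,2,0,0,1,1,2,0,2,4,4,2,0,0,1]
Step 14: delete r at [9, 13, 22, 24] -> counters=[0,0,1,0,4,0,0,0,0,0,0,1,1,0,2,0,0,1,1,2,0,2,3,4,1,0,0,1]
Step 15: delete eib at [2, 4, 19, 23] -> counters=[0,0,0,0,3,0,0,0,0,0,0,1,1,0,2,0,0,1,1,1,0,2,3,3,1,0,0,1]
Step 16: delete n at [4, 12, 14, 22] -> counters=[0,0,0,0,2,0,0,0,0,0,0,1,0,0,1,0,0,1,1,1,0,2,2,3,1,0,0,1]
Step 17: insert eib at [2, 4, 19, 23] -> counters=[0,0,1,0,3,0,0,0,0,0,0,1,0,0,1,0,0,1,1,2,0,2,2,4,1,0,0,1]
Step 18: insert eib at [2, 4, 19, 23] -> counters=[0,0,2,0,4,0,0,0,0,0,0,1,0,0,1,0,0,1,1,3,0,2,2,5,1,0,0,1]
Step 19: insert db at [4, 21, 22, 23] -> counters=[0,0,2,0,5,0,0,0,0,0,0,1,0,0,1,0,0,1,1,3,0,3,3,6,1,0,0,1]
Step 20: insert qn at [14, 17, 24, 27] -> counters=[0,0,2,0,5,0,0,0,0,0,0,1,0,0,2,0,0,2,1,3,0,3,3,6,2,0,0,2]
Step 21: insert r at [9, 13, 22, 24] -> counters=[0,0,2,0,5,0,0,0,0,1,0,1,0,1,2,0,0,2,1,3,0,3,4,6,3,0,0,2]
Step 22: insert qn at [14, 17, 24, 27] -> counters=[0,0,2,0,5,0,0,0,0,1,0,1,0,1,3,0,0,3,1,3,0,3,4,6,4,0,0,3]
Final counters=[0,0,2,0,5,0,0,0,0,1,0,1,0,1,3,0,0,3,1,3,0,3,4,6,4,0,0,3] -> 14 nonzero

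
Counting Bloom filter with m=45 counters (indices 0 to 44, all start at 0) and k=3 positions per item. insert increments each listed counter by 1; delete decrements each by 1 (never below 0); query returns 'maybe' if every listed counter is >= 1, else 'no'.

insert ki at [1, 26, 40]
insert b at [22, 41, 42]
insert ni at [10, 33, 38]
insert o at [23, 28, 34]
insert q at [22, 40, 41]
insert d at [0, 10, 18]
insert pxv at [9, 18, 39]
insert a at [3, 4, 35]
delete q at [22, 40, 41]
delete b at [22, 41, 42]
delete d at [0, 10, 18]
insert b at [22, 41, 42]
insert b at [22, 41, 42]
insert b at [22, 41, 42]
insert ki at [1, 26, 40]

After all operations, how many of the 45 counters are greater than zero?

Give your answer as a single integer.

Answer: 18

Derivation:
Step 1: insert ki at [1, 26, 40] -> counters=[0,1,0,0,0,0,0,0,0,0,0,0,0,0,0,0,0,0,0,0,0,0,0,0,0,0,1,0,0,0,0,0,0,0,0,0,0,0,0,0,1,0,0,0,0]
Step 2: insert b at [22, 41, 42] -> counters=[0,1,0,0,0,0,0,0,0,0,0,0,0,0,0,0,0,0,0,0,0,0,1,0,0,0,1,0,0,0,0,0,0,0,0,0,0,0,0,0,1,1,1,0,0]
Step 3: insert ni at [10, 33, 38] -> counters=[0,1,0,0,0,0,0,0,0,0,1,0,0,0,0,0,0,0,0,0,0,0,1,0,0,0,1,0,0,0,0,0,0,1,0,0,0,0,1,0,1,1,1,0,0]
Step 4: insert o at [23, 28, 34] -> counters=[0,1,0,0,0,0,0,0,0,0,1,0,0,0,0,0,0,0,0,0,0,0,1,1,0,0,1,0,1,0,0,0,0,1,1,0,0,0,1,0,1,1,1,0,0]
Step 5: insert q at [22, 40, 41] -> counters=[0,1,0,0,0,0,0,0,0,0,1,0,0,0,0,0,0,0,0,0,0,0,2,1,0,0,1,0,1,0,0,0,0,1,1,0,0,0,1,0,2,2,1,0,0]
Step 6: insert d at [0, 10, 18] -> counters=[1,1,0,0,0,0,0,0,0,0,2,0,0,0,0,0,0,0,1,0,0,0,2,1,0,0,1,0,1,0,0,0,0,1,1,0,0,0,1,0,2,2,1,0,0]
Step 7: insert pxv at [9, 18, 39] -> counters=[1,1,0,0,0,0,0,0,0,1,2,0,0,0,0,0,0,0,2,0,0,0,2,1,0,0,1,0,1,0,0,0,0,1,1,0,0,0,1,1,2,2,1,0,0]
Step 8: insert a at [3, 4, 35] -> counters=[1,1,0,1,1,0,0,0,0,1,2,0,0,0,0,0,0,0,2,0,0,0,2,1,0,0,1,0,1,0,0,0,0,1,1,1,0,0,1,1,2,2,1,0,0]
Step 9: delete q at [22, 40, 41] -> counters=[1,1,0,1,1,0,0,0,0,1,2,0,0,0,0,0,0,0,2,0,0,0,1,1,0,0,1,0,1,0,0,0,0,1,1,1,0,0,1,1,1,1,1,0,0]
Step 10: delete b at [22, 41, 42] -> counters=[1,1,0,1,1,0,0,0,0,1,2,0,0,0,0,0,0,0,2,0,0,0,0,1,0,0,1,0,1,0,0,0,0,1,1,1,0,0,1,1,1,0,0,0,0]
Step 11: delete d at [0, 10, 18] -> counters=[0,1,0,1,1,0,0,0,0,1,1,0,0,0,0,0,0,0,1,0,0,0,0,1,0,0,1,0,1,0,0,0,0,1,1,1,0,0,1,1,1,0,0,0,0]
Step 12: insert b at [22, 41, 42] -> counters=[0,1,0,1,1,0,0,0,0,1,1,0,0,0,0,0,0,0,1,0,0,0,1,1,0,0,1,0,1,0,0,0,0,1,1,1,0,0,1,1,1,1,1,0,0]
Step 13: insert b at [22, 41, 42] -> counters=[0,1,0,1,1,0,0,0,0,1,1,0,0,0,0,0,0,0,1,0,0,0,2,1,0,0,1,0,1,0,0,0,0,1,1,1,0,0,1,1,1,2,2,0,0]
Step 14: insert b at [22, 41, 42] -> counters=[0,1,0,1,1,0,0,0,0,1,1,0,0,0,0,0,0,0,1,0,0,0,3,1,0,0,1,0,1,0,0,0,0,1,1,1,0,0,1,1,1,3,3,0,0]
Step 15: insert ki at [1, 26, 40] -> counters=[0,2,0,1,1,0,0,0,0,1,1,0,0,0,0,0,0,0,1,0,0,0,3,1,0,0,2,0,1,0,0,0,0,1,1,1,0,0,1,1,2,3,3,0,0]
Final counters=[0,2,0,1,1,0,0,0,0,1,1,0,0,0,0,0,0,0,1,0,0,0,3,1,0,0,2,0,1,0,0,0,0,1,1,1,0,0,1,1,2,3,3,0,0] -> 18 nonzero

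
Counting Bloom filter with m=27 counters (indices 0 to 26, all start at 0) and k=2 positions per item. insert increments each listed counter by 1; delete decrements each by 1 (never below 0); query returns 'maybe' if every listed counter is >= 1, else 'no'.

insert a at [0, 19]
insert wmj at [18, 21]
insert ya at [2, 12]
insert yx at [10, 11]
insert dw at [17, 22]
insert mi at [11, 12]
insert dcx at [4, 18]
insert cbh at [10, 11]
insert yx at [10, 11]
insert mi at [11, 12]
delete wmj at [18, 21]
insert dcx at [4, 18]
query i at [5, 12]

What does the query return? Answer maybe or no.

Step 1: insert a at [0, 19] -> counters=[1,0,0,0,0,0,0,0,0,0,0,0,0,0,0,0,0,0,0,1,0,0,0,0,0,0,0]
Step 2: insert wmj at [18, 21] -> counters=[1,0,0,0,0,0,0,0,0,0,0,0,0,0,0,0,0,0,1,1,0,1,0,0,0,0,0]
Step 3: insert ya at [2, 12] -> counters=[1,0,1,0,0,0,0,0,0,0,0,0,1,0,0,0,0,0,1,1,0,1,0,0,0,0,0]
Step 4: insert yx at [10, 11] -> counters=[1,0,1,0,0,0,0,0,0,0,1,1,1,0,0,0,0,0,1,1,0,1,0,0,0,0,0]
Step 5: insert dw at [17, 22] -> counters=[1,0,1,0,0,0,0,0,0,0,1,1,1,0,0,0,0,1,1,1,0,1,1,0,0,0,0]
Step 6: insert mi at [11, 12] -> counters=[1,0,1,0,0,0,0,0,0,0,1,2,2,0,0,0,0,1,1,1,0,1,1,0,0,0,0]
Step 7: insert dcx at [4, 18] -> counters=[1,0,1,0,1,0,0,0,0,0,1,2,2,0,0,0,0,1,2,1,0,1,1,0,0,0,0]
Step 8: insert cbh at [10, 11] -> counters=[1,0,1,0,1,0,0,0,0,0,2,3,2,0,0,0,0,1,2,1,0,1,1,0,0,0,0]
Step 9: insert yx at [10, 11] -> counters=[1,0,1,0,1,0,0,0,0,0,3,4,2,0,0,0,0,1,2,1,0,1,1,0,0,0,0]
Step 10: insert mi at [11, 12] -> counters=[1,0,1,0,1,0,0,0,0,0,3,5,3,0,0,0,0,1,2,1,0,1,1,0,0,0,0]
Step 11: delete wmj at [18, 21] -> counters=[1,0,1,0,1,0,0,0,0,0,3,5,3,0,0,0,0,1,1,1,0,0,1,0,0,0,0]
Step 12: insert dcx at [4, 18] -> counters=[1,0,1,0,2,0,0,0,0,0,3,5,3,0,0,0,0,1,2,1,0,0,1,0,0,0,0]
Query i: check counters[5]=0 counters[12]=3 -> no

Answer: no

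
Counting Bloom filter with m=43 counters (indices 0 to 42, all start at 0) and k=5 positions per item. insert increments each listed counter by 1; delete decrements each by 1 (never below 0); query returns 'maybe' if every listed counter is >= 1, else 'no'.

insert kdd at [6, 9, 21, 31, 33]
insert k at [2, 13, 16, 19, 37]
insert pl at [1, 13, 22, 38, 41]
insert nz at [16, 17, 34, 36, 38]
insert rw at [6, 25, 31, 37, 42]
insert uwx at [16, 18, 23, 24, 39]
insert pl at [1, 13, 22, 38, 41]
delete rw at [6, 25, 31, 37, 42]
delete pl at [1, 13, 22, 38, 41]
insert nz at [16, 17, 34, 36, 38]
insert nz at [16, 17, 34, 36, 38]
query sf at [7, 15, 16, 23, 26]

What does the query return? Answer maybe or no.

Answer: no

Derivation:
Step 1: insert kdd at [6, 9, 21, 31, 33] -> counters=[0,0,0,0,0,0,1,0,0,1,0,0,0,0,0,0,0,0,0,0,0,1,0,0,0,0,0,0,0,0,0,1,0,1,0,0,0,0,0,0,0,0,0]
Step 2: insert k at [2, 13, 16, 19, 37] -> counters=[0,0,1,0,0,0,1,0,0,1,0,0,0,1,0,0,1,0,0,1,0,1,0,0,0,0,0,0,0,0,0,1,0,1,0,0,0,1,0,0,0,0,0]
Step 3: insert pl at [1, 13, 22, 38, 41] -> counters=[0,1,1,0,0,0,1,0,0,1,0,0,0,2,0,0,1,0,0,1,0,1,1,0,0,0,0,0,0,0,0,1,0,1,0,0,0,1,1,0,0,1,0]
Step 4: insert nz at [16, 17, 34, 36, 38] -> counters=[0,1,1,0,0,0,1,0,0,1,0,0,0,2,0,0,2,1,0,1,0,1,1,0,0,0,0,0,0,0,0,1,0,1,1,0,1,1,2,0,0,1,0]
Step 5: insert rw at [6, 25, 31, 37, 42] -> counters=[0,1,1,0,0,0,2,0,0,1,0,0,0,2,0,0,2,1,0,1,0,1,1,0,0,1,0,0,0,0,0,2,0,1,1,0,1,2,2,0,0,1,1]
Step 6: insert uwx at [16, 18, 23, 24, 39] -> counters=[0,1,1,0,0,0,2,0,0,1,0,0,0,2,0,0,3,1,1,1,0,1,1,1,1,1,0,0,0,0,0,2,0,1,1,0,1,2,2,1,0,1,1]
Step 7: insert pl at [1, 13, 22, 38, 41] -> counters=[0,2,1,0,0,0,2,0,0,1,0,0,0,3,0,0,3,1,1,1,0,1,2,1,1,1,0,0,0,0,0,2,0,1,1,0,1,2,3,1,0,2,1]
Step 8: delete rw at [6, 25, 31, 37, 42] -> counters=[0,2,1,0,0,0,1,0,0,1,0,0,0,3,0,0,3,1,1,1,0,1,2,1,1,0,0,0,0,0,0,1,0,1,1,0,1,1,3,1,0,2,0]
Step 9: delete pl at [1, 13, 22, 38, 41] -> counters=[0,1,1,0,0,0,1,0,0,1,0,0,0,2,0,0,3,1,1,1,0,1,1,1,1,0,0,0,0,0,0,1,0,1,1,0,1,1,2,1,0,1,0]
Step 10: insert nz at [16, 17, 34, 36, 38] -> counters=[0,1,1,0,0,0,1,0,0,1,0,0,0,2,0,0,4,2,1,1,0,1,1,1,1,0,0,0,0,0,0,1,0,1,2,0,2,1,3,1,0,1,0]
Step 11: insert nz at [16, 17, 34, 36, 38] -> counters=[0,1,1,0,0,0,1,0,0,1,0,0,0,2,0,0,5,3,1,1,0,1,1,1,1,0,0,0,0,0,0,1,0,1,3,0,3,1,4,1,0,1,0]
Query sf: check counters[7]=0 counters[15]=0 counters[16]=5 counters[23]=1 counters[26]=0 -> no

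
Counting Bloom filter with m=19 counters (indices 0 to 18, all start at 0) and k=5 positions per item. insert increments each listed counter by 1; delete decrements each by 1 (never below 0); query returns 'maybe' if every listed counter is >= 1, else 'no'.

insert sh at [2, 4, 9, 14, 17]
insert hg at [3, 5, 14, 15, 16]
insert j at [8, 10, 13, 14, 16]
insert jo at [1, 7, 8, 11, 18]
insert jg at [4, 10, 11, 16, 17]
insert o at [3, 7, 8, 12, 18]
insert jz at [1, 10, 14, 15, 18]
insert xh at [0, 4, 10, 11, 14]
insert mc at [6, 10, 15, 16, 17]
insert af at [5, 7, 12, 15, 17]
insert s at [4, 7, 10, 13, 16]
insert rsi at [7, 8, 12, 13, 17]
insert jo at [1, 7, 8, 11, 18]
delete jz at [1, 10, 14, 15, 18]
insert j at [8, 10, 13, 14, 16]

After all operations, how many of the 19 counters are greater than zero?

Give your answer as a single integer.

Answer: 19

Derivation:
Step 1: insert sh at [2, 4, 9, 14, 17] -> counters=[0,0,1,0,1,0,0,0,0,1,0,0,0,0,1,0,0,1,0]
Step 2: insert hg at [3, 5, 14, 15, 16] -> counters=[0,0,1,1,1,1,0,0,0,1,0,0,0,0,2,1,1,1,0]
Step 3: insert j at [8, 10, 13, 14, 16] -> counters=[0,0,1,1,1,1,0,0,1,1,1,0,0,1,3,1,2,1,0]
Step 4: insert jo at [1, 7, 8, 11, 18] -> counters=[0,1,1,1,1,1,0,1,2,1,1,1,0,1,3,1,2,1,1]
Step 5: insert jg at [4, 10, 11, 16, 17] -> counters=[0,1,1,1,2,1,0,1,2,1,2,2,0,1,3,1,3,2,1]
Step 6: insert o at [3, 7, 8, 12, 18] -> counters=[0,1,1,2,2,1,0,2,3,1,2,2,1,1,3,1,3,2,2]
Step 7: insert jz at [1, 10, 14, 15, 18] -> counters=[0,2,1,2,2,1,0,2,3,1,3,2,1,1,4,2,3,2,3]
Step 8: insert xh at [0, 4, 10, 11, 14] -> counters=[1,2,1,2,3,1,0,2,3,1,4,3,1,1,5,2,3,2,3]
Step 9: insert mc at [6, 10, 15, 16, 17] -> counters=[1,2,1,2,3,1,1,2,3,1,5,3,1,1,5,3,4,3,3]
Step 10: insert af at [5, 7, 12, 15, 17] -> counters=[1,2,1,2,3,2,1,3,3,1,5,3,2,1,5,4,4,4,3]
Step 11: insert s at [4, 7, 10, 13, 16] -> counters=[1,2,1,2,4,2,1,4,3,1,6,3,2,2,5,4,5,4,3]
Step 12: insert rsi at [7, 8, 12, 13, 17] -> counters=[1,2,1,2,4,2,1,5,4,1,6,3,3,3,5,4,5,5,3]
Step 13: insert jo at [1, 7, 8, 11, 18] -> counters=[1,3,1,2,4,2,1,6,5,1,6,4,3,3,5,4,5,5,4]
Step 14: delete jz at [1, 10, 14, 15, 18] -> counters=[1,2,1,2,4,2,1,6,5,1,5,4,3,3,4,3,5,5,3]
Step 15: insert j at [8, 10, 13, 14, 16] -> counters=[1,2,1,2,4,2,1,6,6,1,6,4,3,4,5,3,6,5,3]
Final counters=[1,2,1,2,4,2,1,6,6,1,6,4,3,4,5,3,6,5,3] -> 19 nonzero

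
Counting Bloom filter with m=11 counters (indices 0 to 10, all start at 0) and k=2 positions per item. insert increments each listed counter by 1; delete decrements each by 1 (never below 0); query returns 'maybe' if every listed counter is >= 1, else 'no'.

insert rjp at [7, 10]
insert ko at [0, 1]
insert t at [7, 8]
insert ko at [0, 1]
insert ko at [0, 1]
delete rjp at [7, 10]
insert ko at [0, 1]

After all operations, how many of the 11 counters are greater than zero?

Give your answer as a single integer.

Step 1: insert rjp at [7, 10] -> counters=[0,0,0,0,0,0,0,1,0,0,1]
Step 2: insert ko at [0, 1] -> counters=[1,1,0,0,0,0,0,1,0,0,1]
Step 3: insert t at [7, 8] -> counters=[1,1,0,0,0,0,0,2,1,0,1]
Step 4: insert ko at [0, 1] -> counters=[2,2,0,0,0,0,0,2,1,0,1]
Step 5: insert ko at [0, 1] -> counters=[3,3,0,0,0,0,0,2,1,0,1]
Step 6: delete rjp at [7, 10] -> counters=[3,3,0,0,0,0,0,1,1,0,0]
Step 7: insert ko at [0, 1] -> counters=[4,4,0,0,0,0,0,1,1,0,0]
Final counters=[4,4,0,0,0,0,0,1,1,0,0] -> 4 nonzero

Answer: 4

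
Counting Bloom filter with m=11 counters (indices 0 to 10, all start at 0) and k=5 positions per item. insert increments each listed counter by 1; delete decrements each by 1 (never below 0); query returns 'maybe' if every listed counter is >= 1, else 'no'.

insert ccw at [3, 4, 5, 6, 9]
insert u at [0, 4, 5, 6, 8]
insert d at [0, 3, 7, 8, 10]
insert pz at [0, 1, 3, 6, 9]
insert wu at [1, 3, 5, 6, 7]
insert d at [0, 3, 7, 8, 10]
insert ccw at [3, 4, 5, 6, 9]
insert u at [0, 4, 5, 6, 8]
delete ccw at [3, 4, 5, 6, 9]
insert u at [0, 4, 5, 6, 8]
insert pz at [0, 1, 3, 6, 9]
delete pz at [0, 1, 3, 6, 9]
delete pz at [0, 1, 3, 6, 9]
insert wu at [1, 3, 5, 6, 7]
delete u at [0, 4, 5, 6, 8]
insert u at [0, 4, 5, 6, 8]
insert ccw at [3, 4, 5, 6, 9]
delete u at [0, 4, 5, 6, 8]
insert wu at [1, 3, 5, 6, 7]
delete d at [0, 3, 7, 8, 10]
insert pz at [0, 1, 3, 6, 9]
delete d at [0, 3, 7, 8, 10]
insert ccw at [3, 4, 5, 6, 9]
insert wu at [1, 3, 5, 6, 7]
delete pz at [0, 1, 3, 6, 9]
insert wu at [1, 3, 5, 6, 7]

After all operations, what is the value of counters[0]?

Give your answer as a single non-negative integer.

Answer: 2

Derivation:
Step 1: insert ccw at [3, 4, 5, 6, 9] -> counters=[0,0,0,1,1,1,1,0,0,1,0]
Step 2: insert u at [0, 4, 5, 6, 8] -> counters=[1,0,0,1,2,2,2,0,1,1,0]
Step 3: insert d at [0, 3, 7, 8, 10] -> counters=[2,0,0,2,2,2,2,1,2,1,1]
Step 4: insert pz at [0, 1, 3, 6, 9] -> counters=[3,1,0,3,2,2,3,1,2,2,1]
Step 5: insert wu at [1, 3, 5, 6, 7] -> counters=[3,2,0,4,2,3,4,2,2,2,1]
Step 6: insert d at [0, 3, 7, 8, 10] -> counters=[4,2,0,5,2,3,4,3,3,2,2]
Step 7: insert ccw at [3, 4, 5, 6, 9] -> counters=[4,2,0,6,3,4,5,3,3,3,2]
Step 8: insert u at [0, 4, 5, 6, 8] -> counters=[5,2,0,6,4,5,6,3,4,3,2]
Step 9: delete ccw at [3, 4, 5, 6, 9] -> counters=[5,2,0,5,3,4,5,3,4,2,2]
Step 10: insert u at [0, 4, 5, 6, 8] -> counters=[6,2,0,5,4,5,6,3,5,2,2]
Step 11: insert pz at [0, 1, 3, 6, 9] -> counters=[7,3,0,6,4,5,7,3,5,3,2]
Step 12: delete pz at [0, 1, 3, 6, 9] -> counters=[6,2,0,5,4,5,6,3,5,2,2]
Step 13: delete pz at [0, 1, 3, 6, 9] -> counters=[5,1,0,4,4,5,5,3,5,1,2]
Step 14: insert wu at [1, 3, 5, 6, 7] -> counters=[5,2,0,5,4,6,6,4,5,1,2]
Step 15: delete u at [0, 4, 5, 6, 8] -> counters=[4,2,0,5,3,5,5,4,4,1,2]
Step 16: insert u at [0, 4, 5, 6, 8] -> counters=[5,2,0,5,4,6,6,4,5,1,2]
Step 17: insert ccw at [3, 4, 5, 6, 9] -> counters=[5,2,0,6,5,7,7,4,5,2,2]
Step 18: delete u at [0, 4, 5, 6, 8] -> counters=[4,2,0,6,4,6,6,4,4,2,2]
Step 19: insert wu at [1, 3, 5, 6, 7] -> counters=[4,3,0,7,4,7,7,5,4,2,2]
Step 20: delete d at [0, 3, 7, 8, 10] -> counters=[3,3,0,6,4,7,7,4,3,2,1]
Step 21: insert pz at [0, 1, 3, 6, 9] -> counters=[4,4,0,7,4,7,8,4,3,3,1]
Step 22: delete d at [0, 3, 7, 8, 10] -> counters=[3,4,0,6,4,7,8,3,2,3,0]
Step 23: insert ccw at [3, 4, 5, 6, 9] -> counters=[3,4,0,7,5,8,9,3,2,4,0]
Step 24: insert wu at [1, 3, 5, 6, 7] -> counters=[3,5,0,8,5,9,10,4,2,4,0]
Step 25: delete pz at [0, 1, 3, 6, 9] -> counters=[2,4,0,7,5,9,9,4,2,3,0]
Step 26: insert wu at [1, 3, 5, 6, 7] -> counters=[2,5,0,8,5,10,10,5,2,3,0]
Final counters=[2,5,0,8,5,10,10,5,2,3,0] -> counters[0]=2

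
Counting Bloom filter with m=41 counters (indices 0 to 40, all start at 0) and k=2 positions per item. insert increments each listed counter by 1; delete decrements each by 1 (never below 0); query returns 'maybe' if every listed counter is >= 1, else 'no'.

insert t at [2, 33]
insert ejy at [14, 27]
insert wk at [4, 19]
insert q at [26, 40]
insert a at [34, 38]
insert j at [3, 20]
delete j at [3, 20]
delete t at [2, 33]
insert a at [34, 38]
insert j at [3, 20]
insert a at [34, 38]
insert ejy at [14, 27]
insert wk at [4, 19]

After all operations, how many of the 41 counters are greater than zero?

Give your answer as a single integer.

Answer: 10

Derivation:
Step 1: insert t at [2, 33] -> counters=[0,0,1,0,0,0,0,0,0,0,0,0,0,0,0,0,0,0,0,0,0,0,0,0,0,0,0,0,0,0,0,0,0,1,0,0,0,0,0,0,0]
Step 2: insert ejy at [14, 27] -> counters=[0,0,1,0,0,0,0,0,0,0,0,0,0,0,1,0,0,0,0,0,0,0,0,0,0,0,0,1,0,0,0,0,0,1,0,0,0,0,0,0,0]
Step 3: insert wk at [4, 19] -> counters=[0,0,1,0,1,0,0,0,0,0,0,0,0,0,1,0,0,0,0,1,0,0,0,0,0,0,0,1,0,0,0,0,0,1,0,0,0,0,0,0,0]
Step 4: insert q at [26, 40] -> counters=[0,0,1,0,1,0,0,0,0,0,0,0,0,0,1,0,0,0,0,1,0,0,0,0,0,0,1,1,0,0,0,0,0,1,0,0,0,0,0,0,1]
Step 5: insert a at [34, 38] -> counters=[0,0,1,0,1,0,0,0,0,0,0,0,0,0,1,0,0,0,0,1,0,0,0,0,0,0,1,1,0,0,0,0,0,1,1,0,0,0,1,0,1]
Step 6: insert j at [3, 20] -> counters=[0,0,1,1,1,0,0,0,0,0,0,0,0,0,1,0,0,0,0,1,1,0,0,0,0,0,1,1,0,0,0,0,0,1,1,0,0,0,1,0,1]
Step 7: delete j at [3, 20] -> counters=[0,0,1,0,1,0,0,0,0,0,0,0,0,0,1,0,0,0,0,1,0,0,0,0,0,0,1,1,0,0,0,0,0,1,1,0,0,0,1,0,1]
Step 8: delete t at [2, 33] -> counters=[0,0,0,0,1,0,0,0,0,0,0,0,0,0,1,0,0,0,0,1,0,0,0,0,0,0,1,1,0,0,0,0,0,0,1,0,0,0,1,0,1]
Step 9: insert a at [34, 38] -> counters=[0,0,0,0,1,0,0,0,0,0,0,0,0,0,1,0,0,0,0,1,0,0,0,0,0,0,1,1,0,0,0,0,0,0,2,0,0,0,2,0,1]
Step 10: insert j at [3, 20] -> counters=[0,0,0,1,1,0,0,0,0,0,0,0,0,0,1,0,0,0,0,1,1,0,0,0,0,0,1,1,0,0,0,0,0,0,2,0,0,0,2,0,1]
Step 11: insert a at [34, 38] -> counters=[0,0,0,1,1,0,0,0,0,0,0,0,0,0,1,0,0,0,0,1,1,0,0,0,0,0,1,1,0,0,0,0,0,0,3,0,0,0,3,0,1]
Step 12: insert ejy at [14, 27] -> counters=[0,0,0,1,1,0,0,0,0,0,0,0,0,0,2,0,0,0,0,1,1,0,0,0,0,0,1,2,0,0,0,0,0,0,3,0,0,0,3,0,1]
Step 13: insert wk at [4, 19] -> counters=[0,0,0,1,2,0,0,0,0,0,0,0,0,0,2,0,0,0,0,2,1,0,0,0,0,0,1,2,0,0,0,0,0,0,3,0,0,0,3,0,1]
Final counters=[0,0,0,1,2,0,0,0,0,0,0,0,0,0,2,0,0,0,0,2,1,0,0,0,0,0,1,2,0,0,0,0,0,0,3,0,0,0,3,0,1] -> 10 nonzero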